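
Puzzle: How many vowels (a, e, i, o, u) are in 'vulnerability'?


Vowels in 'vulnerability': u, e, a, i, i = 5 vowels.

5


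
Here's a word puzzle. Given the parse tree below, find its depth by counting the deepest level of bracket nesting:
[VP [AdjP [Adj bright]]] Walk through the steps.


Count bracket nesting levels:
'[' at pos 0: depth = 1
'[' at pos 4: depth = 2
'[' at pos 10: depth = 3
Maximum depth reached: 3

3


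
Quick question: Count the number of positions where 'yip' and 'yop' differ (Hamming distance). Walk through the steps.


Alignment:
Position 1: 'y' vs 'y' = match
Position 2: 'i' vs 'o' = DIFFER
Position 3: 'p' vs 'p' = match
Total differences: 1

1


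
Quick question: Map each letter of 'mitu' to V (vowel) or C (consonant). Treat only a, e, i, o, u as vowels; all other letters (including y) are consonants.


Letter mapping: m = C, i = V, t = C, u = V.

CVCV


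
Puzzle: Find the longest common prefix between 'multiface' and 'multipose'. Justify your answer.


Compare from the start: 5 characters match: 'multi'. Mismatch at position 6: 'f' vs 'p'.

multi


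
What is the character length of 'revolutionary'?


Spell out 'revolutionary' and number each letter: r(1), e(2), v(3), o(4), l(5), u(6), t(7), i(8), o(9), n(10), a(11), r(12), y(13). Total: 13 letters.

13


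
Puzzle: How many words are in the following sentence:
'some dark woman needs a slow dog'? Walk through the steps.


Split into words: some | dark | woman | needs | a | slow | dog = 7 words.

7


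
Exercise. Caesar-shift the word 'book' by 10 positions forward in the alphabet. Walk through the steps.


Shift each letter by 10: b -> l, o -> y, o -> y, k -> u. Result: 'lyyu'.

lyyu


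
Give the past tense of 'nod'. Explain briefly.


Apply rule: Double final consonant and add -ed. 'nod' becomes 'nodded'.

nodded


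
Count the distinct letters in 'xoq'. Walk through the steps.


Unique letters in 'xoq': {o, q, x} = 3 distinct letters.

3


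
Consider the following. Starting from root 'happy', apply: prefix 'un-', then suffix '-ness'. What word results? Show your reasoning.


Step 1: Add prefix 'un-' to 'happy' = 'unhappy'
Step 2: Add suffix '-ness' to 'unhappy' = 'unhappiness'

unhappiness


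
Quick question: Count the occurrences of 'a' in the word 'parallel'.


Letter 'a' in 'parallel': found at position(s) 2, 4 = 2 occurrence(s).

2


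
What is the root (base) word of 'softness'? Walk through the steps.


Remove suffix '-ness' from 'softness' to get root 'soft'.

soft


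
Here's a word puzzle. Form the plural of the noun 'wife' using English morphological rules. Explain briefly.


Apply rule: Change -fe to -ves. 'wife' becomes 'wives'.

wives


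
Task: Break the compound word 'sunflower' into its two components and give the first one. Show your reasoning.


Split 'sunflower' into 'sun' + 'flower'. The first part is 'sun'.

sun


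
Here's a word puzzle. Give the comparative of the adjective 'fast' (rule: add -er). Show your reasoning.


Apply comparative formation (add -er): 'fast' -> 'faster'.

faster


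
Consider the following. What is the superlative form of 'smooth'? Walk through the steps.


Apply superlative formation (add -est): 'smooth' -> 'smoothest'.

smoothest


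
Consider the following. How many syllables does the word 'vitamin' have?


Break 'vitamin' into syllables: vi-ta-min -> vi | ta | min = 3 syllables

3 syllables


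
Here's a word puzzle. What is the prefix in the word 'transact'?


The word 'transact' = 'trans' (prefix) + 'act' (root). The prefix is 'trans'.

trans


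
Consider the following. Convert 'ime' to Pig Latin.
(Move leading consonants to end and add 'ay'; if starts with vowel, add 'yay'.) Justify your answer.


'ime' starts with a vowel, so add 'yay': 'imeyay'.

imeyay


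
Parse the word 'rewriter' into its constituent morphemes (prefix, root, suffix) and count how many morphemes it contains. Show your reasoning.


Step 1: Identify prefix: 're' (meaning: again)
Step 2: Identify root: 'write'
Step 3: Identify suffix(es): 'er'
Decomposition: re- (prefix: again) + write (root) + -er (suffix: one who)
Total morphemes: 3

3 morphemes (re- (prefix: again) + write (root) + -er (suffix: one who))


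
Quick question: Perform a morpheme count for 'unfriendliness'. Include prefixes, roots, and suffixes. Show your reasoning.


Decomposition: un- (prefix) + friend (root) + -ly (suffix) + -ness (suffix) = 4 morpheme(s)

4 morphemes


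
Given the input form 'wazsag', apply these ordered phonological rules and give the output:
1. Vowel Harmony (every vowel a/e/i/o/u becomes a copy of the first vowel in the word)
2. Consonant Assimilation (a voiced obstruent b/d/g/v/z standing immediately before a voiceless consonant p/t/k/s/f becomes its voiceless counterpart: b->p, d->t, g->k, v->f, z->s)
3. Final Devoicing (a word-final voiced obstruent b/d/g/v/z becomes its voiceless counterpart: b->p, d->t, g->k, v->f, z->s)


Starting form: 'wazsag'
Rule 1: Vowel Harmony: all vowels already match. No change.
Rule 2: Consonant Assimilation: voiced obstruent before voiceless consonant becomes voiceless ('zs' -> 'ss'). 'wazsag' -> 'wassag'
Rule 3: Final Devoicing: word-final voiced obstruent 'g' becomes voiceless 'k'. 'wassag' -> 'wassak'
Final form: 'wassak'

wassak


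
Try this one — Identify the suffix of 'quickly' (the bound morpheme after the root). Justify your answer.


The word 'quickly' = 'quick' (root) + '-ly' (suffix). The suffix is '-ly'.

ly


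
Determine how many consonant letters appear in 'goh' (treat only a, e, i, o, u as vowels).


Consonants in 'goh': g, h = 2 consonants.

2


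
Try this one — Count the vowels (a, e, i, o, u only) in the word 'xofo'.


Vowels in 'xofo': o, o = 2 vowels.

2


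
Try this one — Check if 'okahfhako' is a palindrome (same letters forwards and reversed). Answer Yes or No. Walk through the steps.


Forward: 'okahfhako'
Reversed: 'okahfhako'
They are identical.

Yes


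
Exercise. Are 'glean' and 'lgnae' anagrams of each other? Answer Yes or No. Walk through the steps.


Sorted letters of 'glean': 'aegln'
Sorted letters of 'lgnae': 'aegln'
They match.

Yes


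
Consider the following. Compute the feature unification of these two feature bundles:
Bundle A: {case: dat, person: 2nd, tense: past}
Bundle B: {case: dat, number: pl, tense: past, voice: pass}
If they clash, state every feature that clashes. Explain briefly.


Compare features:
case: A=dat vs B=dat -> unified: dat
number: A=_ vs B=pl -> unified: pl
person: A=2nd vs B=_ -> unified: 2nd
tense: A=past vs B=past -> unified: past
voice: A=_ vs B=pass -> unified: pass
No clashes found.

Unified: {case: dat, number: pl, person: 2nd, tense: past, voice: pass}


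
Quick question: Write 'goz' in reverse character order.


Reverse 'goz' character by character: 'zog'.

zog


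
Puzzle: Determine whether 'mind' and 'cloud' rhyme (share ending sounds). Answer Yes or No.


Rime (stressed vowel + following sounds) of 'mind': -ind = /aɪnd/
Rime of 'cloud': -oud = /aʊd/
/aɪnd/ and /aʊd/ are different ending sounds, so the words do not rhyme.

No


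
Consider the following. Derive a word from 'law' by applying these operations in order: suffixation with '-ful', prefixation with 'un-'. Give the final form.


Step 1: Add suffix '-ful' to 'law' = 'lawful'
Step 2: Add prefix 'un-' to 'lawful' = 'unlawful'

unlawful


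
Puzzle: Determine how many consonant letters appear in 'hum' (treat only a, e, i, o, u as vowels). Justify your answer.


Consonants in 'hum': h, m = 2 consonants.

2


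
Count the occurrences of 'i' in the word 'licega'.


Letter 'i' in 'licega': found at position(s) 2 = 1 occurrence(s).

1


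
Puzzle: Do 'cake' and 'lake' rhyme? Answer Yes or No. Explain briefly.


Rime (stressed vowel + following sounds) of 'cake': -ake = /eɪk/
Rime of 'lake': -ake = /eɪk/
/eɪk/ and /eɪk/ are the same ending sound, so the words rhyme.

Yes


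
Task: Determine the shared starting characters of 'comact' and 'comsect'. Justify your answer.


Compare from the start: 3 characters match: 'com'. Mismatch at position 4: 'a' vs 's'.

com


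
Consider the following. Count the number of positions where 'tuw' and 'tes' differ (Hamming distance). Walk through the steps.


Alignment:
Position 1: 't' vs 't' = match
Position 2: 'u' vs 'e' = DIFFER
Position 3: 'w' vs 's' = DIFFER
Total differences: 2

2


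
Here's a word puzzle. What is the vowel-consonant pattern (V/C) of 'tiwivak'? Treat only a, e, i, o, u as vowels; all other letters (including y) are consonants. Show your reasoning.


Letter mapping: t = C, i = V, w = C, i = V, v = C, a = V, k = C.

CVCVCVC


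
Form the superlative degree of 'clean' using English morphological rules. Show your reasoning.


Apply superlative formation (add -est): 'clean' -> 'cleanest'.

cleanest


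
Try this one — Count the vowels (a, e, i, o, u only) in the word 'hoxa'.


Vowels in 'hoxa': o, a = 2 vowels.

2


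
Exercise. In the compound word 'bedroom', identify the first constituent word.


Split 'bedroom' into 'bed' + 'room'. The first part is 'bed'.

bed


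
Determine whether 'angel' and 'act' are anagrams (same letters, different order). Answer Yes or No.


Sorted letters of 'angel': 'aegln'
Sorted letters of 'act': 'act'
They do not match.

No


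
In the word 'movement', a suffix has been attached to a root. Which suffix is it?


The word 'movement' = 'move' (root) + '-ment' (suffix). The suffix is '-ment'.

ment


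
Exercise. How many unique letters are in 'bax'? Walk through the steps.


Unique letters in 'bax': {a, b, x} = 3 distinct letters.

3


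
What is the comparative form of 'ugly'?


Apply comparative formation (consonant + y: change y to i, add -er): 'ugly' -> 'uglier'.

uglier


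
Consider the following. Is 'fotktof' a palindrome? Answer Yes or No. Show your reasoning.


Forward: 'fotktof'
Reversed: 'fotktof'
They are identical.

Yes


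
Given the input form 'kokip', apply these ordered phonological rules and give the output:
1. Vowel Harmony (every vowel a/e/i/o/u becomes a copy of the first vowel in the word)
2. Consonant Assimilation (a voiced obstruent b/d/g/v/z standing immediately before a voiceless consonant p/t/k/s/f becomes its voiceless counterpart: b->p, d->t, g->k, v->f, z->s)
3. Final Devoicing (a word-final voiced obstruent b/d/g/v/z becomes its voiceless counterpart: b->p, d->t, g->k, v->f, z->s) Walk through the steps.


Starting form: 'kokip'
Rule 1: Vowel Harmony: all vowels become 'o' (matching first vowel). 'kokip' -> 'kokop'
Rule 2: Consonant Assimilation: no voiced obstruent (b/d/g/v/z) stands immediately before a voiceless consonant (p/t/k/s/f). No change.
Rule 3: Final Devoicing: final consonant 'p' is not one of the voiced obstruents b/d/g/v/z. No change.
Final form: 'kokop'

kokop


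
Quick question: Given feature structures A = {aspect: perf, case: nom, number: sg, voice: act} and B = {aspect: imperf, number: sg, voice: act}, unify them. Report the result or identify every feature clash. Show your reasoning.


Compare features:
aspect: A=perf vs B=imperf -> CLASH
case: A=nom vs B=_ -> unified: nom
number: A=sg vs B=sg -> unified: sg
voice: A=act vs B=act -> unified: act
Clash detected on feature 'aspect' (perf vs imperf); unification fails.

CLASH on 'aspect' (perf vs imperf)


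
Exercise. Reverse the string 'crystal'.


Reverse 'crystal' character by character: 'latsyrc'.

latsyrc


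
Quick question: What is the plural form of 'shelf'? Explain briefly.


Apply rule: Change -f to -ves. 'shelf' becomes 'shelves'.

shelves


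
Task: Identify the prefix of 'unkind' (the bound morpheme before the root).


The word 'unkind' = 'un' (prefix) + 'kind' (root). The prefix is 'un'.

un


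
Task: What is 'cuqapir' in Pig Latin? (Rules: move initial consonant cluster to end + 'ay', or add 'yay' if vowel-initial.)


'cuqapir': move consonant cluster 'c' to end and add 'ay': 'uqapircay'.

uqapircay


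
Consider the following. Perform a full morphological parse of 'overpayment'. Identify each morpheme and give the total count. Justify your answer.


Step 1: Identify prefix: 'over' (meaning: excessively)
Step 2: Identify root: 'pay'
Step 3: Identify suffix(es): 'ment'
Decomposition: over- (prefix: excessively) + pay (root) + -ment (suffix: action/result)
Total morphemes: 3

3 morphemes (over- (prefix: excessively) + pay (root) + -ment (suffix: action/result))


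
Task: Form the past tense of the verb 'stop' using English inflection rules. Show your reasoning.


Apply rule: Double final consonant and add -ed. 'stop' becomes 'stopped'.

stopped


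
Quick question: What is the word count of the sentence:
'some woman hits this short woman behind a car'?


Split into words: some | woman | hits | this | short | woman | behind | a | car = 9 words.

9


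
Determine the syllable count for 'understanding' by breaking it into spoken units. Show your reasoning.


Break 'understanding' into syllables: un-der-stand-ing -> un | der | stand | ing = 4 syllables

4 syllables


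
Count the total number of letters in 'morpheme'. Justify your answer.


Spell out 'morpheme' and number each letter: m(1), o(2), r(3), p(4), h(5), e(6), m(7), e(8). Total: 8 letters.

8


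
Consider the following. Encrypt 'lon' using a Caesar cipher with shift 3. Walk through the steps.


Shift each letter by 3: l -> o, o -> r, n -> q. Result: 'orq'.

orq


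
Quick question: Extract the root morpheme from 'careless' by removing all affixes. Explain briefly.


Remove suffix '-less' from 'careless' to get root 'care'.

care


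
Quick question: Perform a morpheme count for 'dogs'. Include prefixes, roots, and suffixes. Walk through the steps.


Decomposition: dog (root) + -s (plural) = 2 morpheme(s)

2 morphemes


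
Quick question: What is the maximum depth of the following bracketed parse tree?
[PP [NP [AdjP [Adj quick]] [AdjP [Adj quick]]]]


Count bracket nesting levels:
'[' at pos 0: depth = 1
'[' at pos 4: depth = 2
'[' at pos 8: depth = 3
'[' at pos 14: depth = 4
'[' at pos 27: depth = 3
'[' at pos 33: depth = 4
Maximum depth reached: 4

4


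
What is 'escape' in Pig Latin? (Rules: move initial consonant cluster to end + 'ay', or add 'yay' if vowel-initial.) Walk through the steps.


'escape' starts with a vowel, so add 'yay': 'escapeyay'.

escapeyay


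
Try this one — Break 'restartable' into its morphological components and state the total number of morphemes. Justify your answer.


Step 1: Identify prefix: 're' (meaning: again)
Step 2: Identify root: 'start'
Step 3: Identify suffix(es): 'able'
Decomposition: re- (prefix: again) + start (root) + -able (suffix: capable of)
Total morphemes: 3

3 morphemes (re- (prefix: again) + start (root) + -able (suffix: capable of))


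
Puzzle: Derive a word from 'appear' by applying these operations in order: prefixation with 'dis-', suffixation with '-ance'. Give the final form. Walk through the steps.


Step 1: Add prefix 'dis-' to 'appear' = 'disappear'
Step 2: Add suffix '-ance' to 'disappear' = 'disappearance'

disappearance


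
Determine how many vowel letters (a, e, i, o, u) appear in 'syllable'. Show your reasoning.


Vowels in 'syllable': a, e = 2 vowels.

2


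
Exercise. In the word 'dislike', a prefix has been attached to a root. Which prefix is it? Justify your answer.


The word 'dislike' = 'dis' (prefix) + 'like' (root). The prefix is 'dis'.

dis


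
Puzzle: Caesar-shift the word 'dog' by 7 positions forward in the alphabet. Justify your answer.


Shift each letter by 7: d -> k, o -> v, g -> n. Result: 'kvn'.

kvn


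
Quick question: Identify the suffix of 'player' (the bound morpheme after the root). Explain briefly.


The word 'player' = 'play' (root) + '-er' (suffix). The suffix is '-er'.

er


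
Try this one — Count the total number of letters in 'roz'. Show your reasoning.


Spell out 'roz' and number each letter: r(1), o(2), z(3). Total: 3 letters.

3


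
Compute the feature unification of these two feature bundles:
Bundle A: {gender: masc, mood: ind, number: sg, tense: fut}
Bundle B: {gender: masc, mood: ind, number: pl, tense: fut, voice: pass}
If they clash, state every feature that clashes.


Compare features:
gender: A=masc vs B=masc -> unified: masc
mood: A=ind vs B=ind -> unified: ind
number: A=sg vs B=pl -> CLASH
tense: A=fut vs B=fut -> unified: fut
voice: A=_ vs B=pass -> unified: pass
Clash detected on feature 'number' (sg vs pl); unification fails.

CLASH on 'number' (sg vs pl)


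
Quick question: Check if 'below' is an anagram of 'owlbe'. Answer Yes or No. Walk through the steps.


Sorted letters of 'below': 'below'
Sorted letters of 'owlbe': 'below'
They match.

Yes


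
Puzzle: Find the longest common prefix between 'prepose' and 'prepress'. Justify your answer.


Compare from the start: 4 characters match: 'prep'. Mismatch at position 5: 'o' vs 'r'.

prep


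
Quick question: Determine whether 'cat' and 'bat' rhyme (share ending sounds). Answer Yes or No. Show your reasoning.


Rime (stressed vowel + following sounds) of 'cat': -at = /æt/
Rime of 'bat': -at = /æt/
/æt/ and /æt/ are the same ending sound, so the words rhyme.

Yes


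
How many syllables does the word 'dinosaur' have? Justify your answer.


Break 'dinosaur' into syllables: di-no-saur -> di | no | saur = 3 syllables

3 syllables


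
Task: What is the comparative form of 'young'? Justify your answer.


Apply comparative formation (add -er): 'young' -> 'younger'.

younger


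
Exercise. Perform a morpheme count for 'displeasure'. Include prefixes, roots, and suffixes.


Decomposition: dis- (prefix) + please (root) + -ure (suffix) = 3 morpheme(s)

3 morphemes


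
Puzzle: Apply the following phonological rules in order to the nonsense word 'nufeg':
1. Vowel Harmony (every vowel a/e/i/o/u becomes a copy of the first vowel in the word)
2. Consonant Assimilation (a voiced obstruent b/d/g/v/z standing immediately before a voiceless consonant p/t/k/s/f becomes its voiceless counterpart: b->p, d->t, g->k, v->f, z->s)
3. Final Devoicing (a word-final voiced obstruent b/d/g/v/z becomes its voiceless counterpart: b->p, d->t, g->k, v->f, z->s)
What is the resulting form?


Starting form: 'nufeg'
Rule 1: Vowel Harmony: all vowels become 'u' (matching first vowel). 'nufeg' -> 'nufug'
Rule 2: Consonant Assimilation: no voiced obstruent (b/d/g/v/z) stands immediately before a voiceless consonant (p/t/k/s/f). No change.
Rule 3: Final Devoicing: word-final voiced obstruent 'g' becomes voiceless 'k'. 'nufug' -> 'nufuk'
Final form: 'nufuk'

nufuk


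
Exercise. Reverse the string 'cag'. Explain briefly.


Reverse 'cag' character by character: 'gac'.

gac


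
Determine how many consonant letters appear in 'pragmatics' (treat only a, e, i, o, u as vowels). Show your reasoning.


Consonants in 'pragmatics': p, r, g, m, t, c, s = 7 consonants.

7


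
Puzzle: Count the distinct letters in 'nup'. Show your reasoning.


Unique letters in 'nup': {n, p, u} = 3 distinct letters.

3


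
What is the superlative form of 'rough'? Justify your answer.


Apply superlative formation (add -est): 'rough' -> 'roughest'.

roughest


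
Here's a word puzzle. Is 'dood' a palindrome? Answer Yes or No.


Forward: 'dood'
Reversed: 'dood'
They are identical.

Yes


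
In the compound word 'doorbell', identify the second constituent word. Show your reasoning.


Split 'doorbell' into 'door' + 'bell'. The second part is 'bell'.

bell


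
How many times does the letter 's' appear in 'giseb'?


Letter 's' in 'giseb': found at position(s) 3 = 1 occurrence(s).

1


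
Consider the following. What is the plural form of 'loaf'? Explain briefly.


Apply rule: Change -f to -ves. 'loaf' becomes 'loaves'.

loaves


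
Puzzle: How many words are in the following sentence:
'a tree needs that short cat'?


Split into words: a | tree | needs | that | short | cat = 6 words.

6


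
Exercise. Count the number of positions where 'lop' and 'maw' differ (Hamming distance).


Alignment:
Position 1: 'l' vs 'm' = DIFFER
Position 2: 'o' vs 'a' = DIFFER
Position 3: 'p' vs 'w' = DIFFER
Total differences: 3

3


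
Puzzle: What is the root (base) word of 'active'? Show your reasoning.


Remove suffix '-ive' from 'active' to get root 'act'.

act


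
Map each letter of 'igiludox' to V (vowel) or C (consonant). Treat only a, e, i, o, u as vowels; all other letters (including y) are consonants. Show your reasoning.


Letter mapping: i = V, g = C, i = V, l = C, u = V, d = C, o = V, x = C.

VCVCVCVC


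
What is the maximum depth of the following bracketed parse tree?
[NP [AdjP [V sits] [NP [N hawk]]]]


Count bracket nesting levels:
'[' at pos 0: depth = 1
'[' at pos 4: depth = 2
'[' at pos 10: depth = 3
'[' at pos 19: depth = 3
'[' at pos 23: depth = 4
Maximum depth reached: 4

4


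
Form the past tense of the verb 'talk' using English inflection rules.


Apply rule: Add -ed. 'talk' becomes 'talked'.

talked


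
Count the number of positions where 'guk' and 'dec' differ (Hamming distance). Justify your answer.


Alignment:
Position 1: 'g' vs 'd' = DIFFER
Position 2: 'u' vs 'e' = DIFFER
Position 3: 'k' vs 'c' = DIFFER
Total differences: 3

3


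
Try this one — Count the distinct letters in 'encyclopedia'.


Unique letters in 'encyclopedia': {a, c, d, e, i, l, n, o, p, y} = 10 distinct letters.

10


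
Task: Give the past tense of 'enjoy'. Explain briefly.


Apply rule: Add -ed. 'enjoy' becomes 'enjoyed'.

enjoyed


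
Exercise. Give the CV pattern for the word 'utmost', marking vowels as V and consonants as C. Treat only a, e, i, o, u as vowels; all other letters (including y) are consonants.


Letter mapping: u = V, t = C, m = C, o = V, s = C, t = C.

VCCVCC


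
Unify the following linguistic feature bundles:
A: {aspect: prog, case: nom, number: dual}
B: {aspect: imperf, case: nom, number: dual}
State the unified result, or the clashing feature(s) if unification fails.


Compare features:
aspect: A=prog vs B=imperf -> CLASH
case: A=nom vs B=nom -> unified: nom
number: A=dual vs B=dual -> unified: dual
Clash detected on feature 'aspect' (prog vs imperf); unification fails.

CLASH on 'aspect' (prog vs imperf)


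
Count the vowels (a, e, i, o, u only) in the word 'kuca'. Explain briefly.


Vowels in 'kuca': u, a = 2 vowels.

2


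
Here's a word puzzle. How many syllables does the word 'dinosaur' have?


Break 'dinosaur' into syllables: di-no-saur -> di | no | saur = 3 syllables

3 syllables


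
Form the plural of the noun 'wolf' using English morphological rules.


Apply rule: Change -f to -ves. 'wolf' becomes 'wolves'.

wolves


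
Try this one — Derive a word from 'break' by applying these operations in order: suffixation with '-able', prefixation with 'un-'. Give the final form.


Step 1: Add suffix '-able' to 'break' = 'breakable'
Step 2: Add prefix 'un-' to 'breakable' = 'unbreakable'

unbreakable


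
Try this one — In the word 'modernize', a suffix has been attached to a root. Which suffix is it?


The word 'modernize' = 'modern' (root) + '-ize' (suffix). The suffix is '-ize'.

ize


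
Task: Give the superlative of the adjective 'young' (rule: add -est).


Apply superlative formation (add -est): 'young' -> 'youngest'.

youngest


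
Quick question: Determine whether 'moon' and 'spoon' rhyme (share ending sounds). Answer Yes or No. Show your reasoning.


Rime (stressed vowel + following sounds) of 'moon': -oon = /uːn/
Rime of 'spoon': -oon = /uːn/
/uːn/ and /uːn/ are the same ending sound, so the words rhyme.

Yes


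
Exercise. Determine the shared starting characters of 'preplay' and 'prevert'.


Compare from the start: 3 characters match: 'pre'. Mismatch at position 4: 'p' vs 'v'.

pre


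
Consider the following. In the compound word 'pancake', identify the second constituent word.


Split 'pancake' into 'pan' + 'cake'. The second part is 'cake'.

cake


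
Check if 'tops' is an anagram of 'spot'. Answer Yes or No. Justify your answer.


Sorted letters of 'tops': 'opst'
Sorted letters of 'spot': 'opst'
They match.

Yes


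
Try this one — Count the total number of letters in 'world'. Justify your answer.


Spell out 'world' and number each letter: w(1), o(2), r(3), l(4), d(5). Total: 5 letters.

5


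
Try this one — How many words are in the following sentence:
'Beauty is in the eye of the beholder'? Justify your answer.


Split into words: Beauty | is | in | the | eye | of | the | beholder = 8 words.

8


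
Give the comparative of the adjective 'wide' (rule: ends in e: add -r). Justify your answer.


Apply comparative formation (ends in e: add -r): 'wide' -> 'wider'.

wider


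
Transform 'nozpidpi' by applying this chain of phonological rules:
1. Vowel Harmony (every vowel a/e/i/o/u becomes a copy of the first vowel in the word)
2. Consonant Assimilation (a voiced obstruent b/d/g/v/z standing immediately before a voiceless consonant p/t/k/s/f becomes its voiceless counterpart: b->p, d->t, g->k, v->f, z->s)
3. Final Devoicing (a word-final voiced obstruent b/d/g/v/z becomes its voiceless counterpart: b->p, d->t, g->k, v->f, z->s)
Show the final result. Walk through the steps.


Starting form: 'nozpidpi'
Rule 1: Vowel Harmony: all vowels become 'o' (matching first vowel). 'nozpidpi' -> 'nozpodpo'
Rule 2: Consonant Assimilation: voiced obstruent before voiceless consonant becomes voiceless ('zp' -> 'sp', 'dp' -> 'tp'). 'nozpodpo' -> 'nospotpo'
Rule 3: Final Devoicing: the word ends in the vowel 'o', not a consonant. No change.
Final form: 'nospotpo'

nospotpo


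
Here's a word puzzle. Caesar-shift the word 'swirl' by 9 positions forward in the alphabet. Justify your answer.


Shift each letter by 9: s -> b, w -> f, i -> r, r -> a, l -> u. Result: 'bfrau'.

bfrau


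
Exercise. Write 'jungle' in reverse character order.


Reverse 'jungle' character by character: 'elgnuj'.

elgnuj


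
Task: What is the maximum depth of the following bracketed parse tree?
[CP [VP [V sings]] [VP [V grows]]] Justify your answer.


Count bracket nesting levels:
'[' at pos 0: depth = 1
'[' at pos 4: depth = 2
'[' at pos 8: depth = 3
'[' at pos 19: depth = 2
'[' at pos 23: depth = 3
Maximum depth reached: 3

3


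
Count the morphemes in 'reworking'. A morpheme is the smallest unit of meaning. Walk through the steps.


Decomposition: re- (prefix) + work (root) + -ing (suffix) = 3 morpheme(s)

3 morphemes


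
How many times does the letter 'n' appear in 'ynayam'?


Letter 'n' in 'ynayam': found at position(s) 2 = 1 occurrence(s).

1


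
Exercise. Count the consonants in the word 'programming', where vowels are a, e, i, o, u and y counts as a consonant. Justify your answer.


Consonants in 'programming': p, r, g, r, m, m, n, g = 8 consonants.

8


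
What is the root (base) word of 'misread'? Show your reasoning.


Remove prefix 'mis' from 'misread' to get root 'read'.

read


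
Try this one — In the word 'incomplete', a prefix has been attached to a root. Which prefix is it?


The word 'incomplete' = 'in' (prefix) + 'complete' (root). The prefix is 'in'.

in


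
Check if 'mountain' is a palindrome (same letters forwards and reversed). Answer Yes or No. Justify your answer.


Forward: 'mountain'
Reversed: 'niatnuom'
They differ.

No


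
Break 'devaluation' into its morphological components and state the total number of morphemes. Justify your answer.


Step 1: Identify prefix: 'de' (meaning: reverse/remove)
Step 2: Identify root: 'value'
Step 3: Identify suffix(es): 'ation'
Decomposition: de- (prefix: reverse/remove) + value (root) + -ation (suffix: act of)
Total morphemes: 3

3 morphemes (de- (prefix: reverse/remove) + value (root) + -ation (suffix: act of))


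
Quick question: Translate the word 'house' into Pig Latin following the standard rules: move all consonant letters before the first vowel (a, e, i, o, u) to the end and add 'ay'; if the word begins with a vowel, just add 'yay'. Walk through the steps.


'house': move consonant cluster 'h' to end and add 'ay': 'ousehay'.

ousehay


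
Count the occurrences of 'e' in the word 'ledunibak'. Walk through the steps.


Letter 'e' in 'ledunibak': found at position(s) 2 = 1 occurrence(s).

1


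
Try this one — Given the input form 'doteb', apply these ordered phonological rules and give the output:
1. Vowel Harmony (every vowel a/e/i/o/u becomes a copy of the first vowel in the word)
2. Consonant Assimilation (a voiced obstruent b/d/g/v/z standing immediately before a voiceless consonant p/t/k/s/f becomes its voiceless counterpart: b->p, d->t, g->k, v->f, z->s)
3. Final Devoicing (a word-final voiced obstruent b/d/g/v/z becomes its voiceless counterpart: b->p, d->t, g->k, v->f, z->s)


Starting form: 'doteb'
Rule 1: Vowel Harmony: all vowels become 'o' (matching first vowel). 'doteb' -> 'dotob'
Rule 2: Consonant Assimilation: no voiced obstruent (b/d/g/v/z) stands immediately before a voiceless consonant (p/t/k/s/f). No change.
Rule 3: Final Devoicing: word-final voiced obstruent 'b' becomes voiceless 'p'. 'dotob' -> 'dotop'
Final form: 'dotop'

dotop


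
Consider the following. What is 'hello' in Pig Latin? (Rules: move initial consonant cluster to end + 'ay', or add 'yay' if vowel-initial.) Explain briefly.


'hello': move consonant cluster 'h' to end and add 'ay': 'ellohay'.

ellohay


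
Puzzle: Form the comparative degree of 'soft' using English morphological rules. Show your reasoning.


Apply comparative formation (add -er): 'soft' -> 'softer'.

softer


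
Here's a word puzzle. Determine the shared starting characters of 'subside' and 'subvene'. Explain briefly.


Compare from the start: 3 characters match: 'sub'. Mismatch at position 4: 's' vs 'v'.

sub


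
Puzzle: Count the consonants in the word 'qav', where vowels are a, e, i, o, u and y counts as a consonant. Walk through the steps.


Consonants in 'qav': q, v = 2 consonants.

2


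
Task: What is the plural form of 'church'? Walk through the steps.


Apply rule: Add -es (sibilant/fricative ending). 'church' becomes 'churches'.

churches


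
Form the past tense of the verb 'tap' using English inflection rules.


Apply rule: Double final consonant and add -ed. 'tap' becomes 'tapped'.

tapped


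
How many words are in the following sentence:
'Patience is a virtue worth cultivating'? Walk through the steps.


Split into words: Patience | is | a | virtue | worth | cultivating = 6 words.

6


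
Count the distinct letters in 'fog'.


Unique letters in 'fog': {f, g, o} = 3 distinct letters.

3


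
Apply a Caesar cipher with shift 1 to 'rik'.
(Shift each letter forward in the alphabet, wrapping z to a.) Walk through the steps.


Shift each letter by 1: r -> s, i -> j, k -> l. Result: 'sjl'.

sjl


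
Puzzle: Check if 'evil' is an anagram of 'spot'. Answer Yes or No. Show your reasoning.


Sorted letters of 'evil': 'eilv'
Sorted letters of 'spot': 'opst'
They do not match.

No


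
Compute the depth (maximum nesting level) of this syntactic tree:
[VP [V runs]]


Count bracket nesting levels:
'[' at pos 0: depth = 1
'[' at pos 4: depth = 2
Maximum depth reached: 2

2


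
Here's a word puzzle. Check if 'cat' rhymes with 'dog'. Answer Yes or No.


Rime (stressed vowel + following sounds) of 'cat': -at = /æt/
Rime of 'dog': -og = /ɒg/
/æt/ and /ɒg/ are different ending sounds, so the words do not rhyme.

No


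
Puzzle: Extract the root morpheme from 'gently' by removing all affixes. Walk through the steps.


Remove suffix '-ly' from 'gently' to get root 'gentle'.

gentle


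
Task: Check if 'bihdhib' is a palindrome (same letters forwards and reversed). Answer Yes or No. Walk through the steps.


Forward: 'bihdhib'
Reversed: 'bihdhib'
They are identical.

Yes


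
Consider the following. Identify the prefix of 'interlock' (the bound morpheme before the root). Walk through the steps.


The word 'interlock' = 'inter' (prefix) + 'lock' (root). The prefix is 'inter'.

inter


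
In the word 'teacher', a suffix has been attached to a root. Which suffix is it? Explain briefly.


The word 'teacher' = 'teach' (root) + '-er' (suffix). The suffix is '-er'.

er


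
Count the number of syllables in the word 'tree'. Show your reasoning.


Break 'tree' into syllables: tree -> tree = 1 syllable

1 syllable


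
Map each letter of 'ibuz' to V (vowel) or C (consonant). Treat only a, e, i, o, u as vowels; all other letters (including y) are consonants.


Letter mapping: i = V, b = C, u = V, z = C.

VCVC


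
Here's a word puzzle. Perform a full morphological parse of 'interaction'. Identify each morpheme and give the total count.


Step 1: Identify prefix: 'inter' (meaning: between)
Step 2: Identify root: 'act'
Step 3: Identify suffix(es): 'ion'
Decomposition: inter- (prefix: between) + act (root) + -ion (suffix: act of)
Total morphemes: 3

3 morphemes (inter- (prefix: between) + act (root) + -ion (suffix: act of))


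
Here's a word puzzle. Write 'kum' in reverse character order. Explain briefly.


Reverse 'kum' character by character: 'muk'.

muk


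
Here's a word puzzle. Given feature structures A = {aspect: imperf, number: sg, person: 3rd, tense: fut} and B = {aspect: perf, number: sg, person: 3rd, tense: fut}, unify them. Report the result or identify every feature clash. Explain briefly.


Compare features:
aspect: A=imperf vs B=perf -> CLASH
number: A=sg vs B=sg -> unified: sg
person: A=3rd vs B=3rd -> unified: 3rd
tense: A=fut vs B=fut -> unified: fut
Clash detected on feature 'aspect' (imperf vs perf); unification fails.

CLASH on 'aspect' (imperf vs perf)


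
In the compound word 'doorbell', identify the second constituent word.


Split 'doorbell' into 'door' + 'bell'. The second part is 'bell'.

bell


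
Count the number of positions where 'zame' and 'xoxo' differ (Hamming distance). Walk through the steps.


Alignment:
Position 1: 'z' vs 'x' = DIFFER
Position 2: 'a' vs 'o' = DIFFER
Position 3: 'm' vs 'x' = DIFFER
Position 4: 'e' vs 'o' = DIFFER
Total differences: 4

4


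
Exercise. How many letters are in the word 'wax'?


Spell out 'wax' and number each letter: w(1), a(2), x(3). Total: 3 letters.

3


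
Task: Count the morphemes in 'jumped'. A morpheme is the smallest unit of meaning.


Decomposition: jump (root) + -ed (suffix) = 2 morpheme(s)

2 morphemes


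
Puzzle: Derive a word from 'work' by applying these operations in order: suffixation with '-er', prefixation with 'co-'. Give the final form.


Step 1: Add suffix '-er' to 'work' = 'worker'
Step 2: Add prefix 'co-' to 'worker' = 'coworker'

coworker


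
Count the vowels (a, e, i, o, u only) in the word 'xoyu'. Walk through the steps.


Vowels in 'xoyu': o, u = 2 vowels.

2


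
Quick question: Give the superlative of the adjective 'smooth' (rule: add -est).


Apply superlative formation (add -est): 'smooth' -> 'smoothest'.

smoothest


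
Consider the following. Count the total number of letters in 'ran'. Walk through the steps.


Spell out 'ran' and number each letter: r(1), a(2), n(3). Total: 3 letters.

3


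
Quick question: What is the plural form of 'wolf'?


Apply rule: Change -f to -ves. 'wolf' becomes 'wolves'.

wolves


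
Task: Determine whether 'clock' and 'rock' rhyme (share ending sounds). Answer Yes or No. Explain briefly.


Rime (stressed vowel + following sounds) of 'clock': -ock = /ɒk/
Rime of 'rock': -ock = /ɒk/
/ɒk/ and /ɒk/ are the same ending sound, so the words rhyme.

Yes


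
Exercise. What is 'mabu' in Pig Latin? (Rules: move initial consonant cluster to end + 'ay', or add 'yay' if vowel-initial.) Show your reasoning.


'mabu': move consonant cluster 'm' to end and add 'ay': 'abumay'.

abumay


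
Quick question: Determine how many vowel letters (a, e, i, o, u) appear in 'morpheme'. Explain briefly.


Vowels in 'morpheme': o, e, e = 3 vowels.

3


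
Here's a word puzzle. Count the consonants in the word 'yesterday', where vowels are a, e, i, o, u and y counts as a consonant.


Consonants in 'yesterday': y, s, t, r, d, y = 6 consonants.

6


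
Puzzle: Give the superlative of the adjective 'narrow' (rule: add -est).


Apply superlative formation (add -est): 'narrow' -> 'narrowest'.

narrowest


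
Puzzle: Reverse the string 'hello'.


Reverse 'hello' character by character: 'olleh'.

olleh


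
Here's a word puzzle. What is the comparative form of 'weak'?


Apply comparative formation (add -er): 'weak' -> 'weaker'.

weaker


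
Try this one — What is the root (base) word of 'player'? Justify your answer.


Remove suffix '-er' from 'player' to get root 'play'.

play


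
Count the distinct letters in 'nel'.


Unique letters in 'nel': {e, l, n} = 3 distinct letters.

3


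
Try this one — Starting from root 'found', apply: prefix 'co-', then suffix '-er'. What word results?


Step 1: Add prefix 'co-' to 'found' = 'cofound'
Step 2: Add suffix '-er' to 'cofound' = 'cofounder'

cofounder


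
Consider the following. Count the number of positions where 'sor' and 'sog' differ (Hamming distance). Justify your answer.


Alignment:
Position 1: 's' vs 's' = match
Position 2: 'o' vs 'o' = match
Position 3: 'r' vs 'g' = DIFFER
Total differences: 1

1


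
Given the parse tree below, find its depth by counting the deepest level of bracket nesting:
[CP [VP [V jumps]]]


Count bracket nesting levels:
'[' at pos 0: depth = 1
'[' at pos 4: depth = 2
'[' at pos 8: depth = 3
Maximum depth reached: 3

3


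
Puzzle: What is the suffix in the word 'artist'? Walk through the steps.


The word 'artist' = 'art' (root) + '-ist' (suffix). The suffix is '-ist'.

ist


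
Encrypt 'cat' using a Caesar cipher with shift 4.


Shift each letter by 4: c -> g, a -> e, t -> x. Result: 'gex'.

gex


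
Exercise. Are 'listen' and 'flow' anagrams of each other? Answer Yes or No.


Sorted letters of 'listen': 'eilnst'
Sorted letters of 'flow': 'flow'
They do not match.

No


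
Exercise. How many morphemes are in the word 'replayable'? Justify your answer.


Decomposition: re- (prefix) + play (root) + -able (suffix) = 3 morpheme(s)

3 morphemes


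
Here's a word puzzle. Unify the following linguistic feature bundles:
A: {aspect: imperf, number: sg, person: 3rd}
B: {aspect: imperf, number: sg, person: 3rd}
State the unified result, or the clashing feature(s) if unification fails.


Compare features:
aspect: A=imperf vs B=imperf -> unified: imperf
number: A=sg vs B=sg -> unified: sg
person: A=3rd vs B=3rd -> unified: 3rd
No clashes found.

Unified: {aspect: imperf, number: sg, person: 3rd}


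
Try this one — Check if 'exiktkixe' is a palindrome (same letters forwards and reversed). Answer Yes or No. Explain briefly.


Forward: 'exiktkixe'
Reversed: 'exiktkixe'
They are identical.

Yes


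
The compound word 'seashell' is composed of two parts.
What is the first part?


Split 'seashell' into 'sea' + 'shell'. The first part is 'sea'.

sea


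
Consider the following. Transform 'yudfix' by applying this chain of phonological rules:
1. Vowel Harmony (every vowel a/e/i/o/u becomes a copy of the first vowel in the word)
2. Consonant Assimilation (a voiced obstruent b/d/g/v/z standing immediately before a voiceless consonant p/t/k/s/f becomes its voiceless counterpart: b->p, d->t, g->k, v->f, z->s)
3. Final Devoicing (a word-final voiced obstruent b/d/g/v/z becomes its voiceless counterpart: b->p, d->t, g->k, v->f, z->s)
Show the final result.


Starting form: 'yudfix'
Rule 1: Vowel Harmony: all vowels become 'u' (matching first vowel). 'yudfix' -> 'yudfux'
Rule 2: Consonant Assimilation: voiced obstruent before voiceless consonant becomes voiceless ('df' -> 'tf'). 'yudfux' -> 'yutfux'
Rule 3: Final Devoicing: final consonant 'x' is not one of the voiced obstruents b/d/g/v/z. No change.
Final form: 'yutfux'

yutfux
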